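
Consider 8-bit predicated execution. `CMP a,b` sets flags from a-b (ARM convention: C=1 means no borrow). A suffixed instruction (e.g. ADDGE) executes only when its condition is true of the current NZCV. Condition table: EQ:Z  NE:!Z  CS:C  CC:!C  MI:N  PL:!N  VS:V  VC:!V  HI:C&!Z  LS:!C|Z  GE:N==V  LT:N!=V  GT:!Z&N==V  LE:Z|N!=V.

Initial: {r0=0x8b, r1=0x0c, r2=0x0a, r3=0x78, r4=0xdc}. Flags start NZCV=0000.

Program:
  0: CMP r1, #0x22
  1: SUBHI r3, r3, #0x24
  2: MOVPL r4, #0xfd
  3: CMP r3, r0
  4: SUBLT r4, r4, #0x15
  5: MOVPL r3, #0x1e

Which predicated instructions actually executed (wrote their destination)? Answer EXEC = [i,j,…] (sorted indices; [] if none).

EXEC = []

[0] flags=1000 → (cmp)
[1] flags=1000 HI?F → skip
[2] flags=1000 PL?F → skip
[3] flags=1001 → (cmp)
[4] flags=1001 LT?F → skip
[5] flags=1001 PL?F → skip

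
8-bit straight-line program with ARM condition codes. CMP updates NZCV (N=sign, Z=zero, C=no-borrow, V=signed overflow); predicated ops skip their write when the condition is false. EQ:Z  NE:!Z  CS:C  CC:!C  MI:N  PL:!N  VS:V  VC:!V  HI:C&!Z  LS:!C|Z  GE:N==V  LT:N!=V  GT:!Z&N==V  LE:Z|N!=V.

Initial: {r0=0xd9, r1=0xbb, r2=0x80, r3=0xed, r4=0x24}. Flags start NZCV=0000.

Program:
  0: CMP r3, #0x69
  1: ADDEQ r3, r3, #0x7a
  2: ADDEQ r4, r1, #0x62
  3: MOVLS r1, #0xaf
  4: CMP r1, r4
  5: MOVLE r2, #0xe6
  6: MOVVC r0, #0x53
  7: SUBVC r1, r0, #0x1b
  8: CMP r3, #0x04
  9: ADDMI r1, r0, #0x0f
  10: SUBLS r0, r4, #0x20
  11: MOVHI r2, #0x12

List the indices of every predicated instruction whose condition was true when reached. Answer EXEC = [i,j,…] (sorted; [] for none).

[0] flags=1010 → (cmp)
[1] flags=1010 EQ?F → skip
[2] flags=1010 EQ?F → skip
[3] flags=1010 LS?F → skip
[4] flags=1010 → (cmp)
[5] flags=1010 LE?T → r2=0xe6
[6] flags=1010 VC?T → r0=0x53
[7] flags=1010 VC?T → r1=0x38
[8] flags=1010 → (cmp)
[9] flags=1010 MI?T → r1=0x62
[10] flags=1010 LS?F → skip
[11] flags=1010 HI?T → r2=0x12

EXEC = [5,6,7,9,11]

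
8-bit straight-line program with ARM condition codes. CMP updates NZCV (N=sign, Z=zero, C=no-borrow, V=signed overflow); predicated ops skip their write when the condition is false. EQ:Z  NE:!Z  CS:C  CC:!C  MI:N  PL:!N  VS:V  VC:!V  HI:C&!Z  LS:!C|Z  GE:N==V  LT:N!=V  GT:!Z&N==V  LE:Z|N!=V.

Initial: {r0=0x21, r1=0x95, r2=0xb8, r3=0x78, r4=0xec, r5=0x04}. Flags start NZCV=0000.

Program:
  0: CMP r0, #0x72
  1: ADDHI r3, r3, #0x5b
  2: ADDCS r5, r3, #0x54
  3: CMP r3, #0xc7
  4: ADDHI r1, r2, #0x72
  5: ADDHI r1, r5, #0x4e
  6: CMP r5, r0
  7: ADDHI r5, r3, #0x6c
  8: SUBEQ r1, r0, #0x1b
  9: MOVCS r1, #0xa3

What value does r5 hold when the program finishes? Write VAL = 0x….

VAL = 0x04

0: ✓ CMP  NZCV=1000
1: · ADDHI
2: · ADDCS
3: ✓ CMP  NZCV=1001
4: · ADDHI
5: · ADDHI
6: ✓ CMP  NZCV=1000
7: · ADDHI
8: · SUBEQ
9: · MOVCS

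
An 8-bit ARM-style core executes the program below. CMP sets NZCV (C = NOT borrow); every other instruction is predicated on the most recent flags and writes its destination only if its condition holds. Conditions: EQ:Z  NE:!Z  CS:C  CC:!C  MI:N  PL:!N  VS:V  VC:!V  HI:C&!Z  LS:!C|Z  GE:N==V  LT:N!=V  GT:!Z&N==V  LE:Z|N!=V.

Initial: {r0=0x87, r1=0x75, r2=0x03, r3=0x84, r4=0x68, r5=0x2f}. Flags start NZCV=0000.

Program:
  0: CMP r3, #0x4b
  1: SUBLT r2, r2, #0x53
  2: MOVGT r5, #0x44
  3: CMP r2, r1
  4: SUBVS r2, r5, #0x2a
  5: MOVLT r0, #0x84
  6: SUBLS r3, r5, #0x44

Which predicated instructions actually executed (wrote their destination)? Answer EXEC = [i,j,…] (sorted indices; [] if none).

0: ✓ CMP  NZCV=0011
1: ✓ SUBLT  r2←0xb0
2: · MOVGT
3: ✓ CMP  NZCV=0011
4: ✓ SUBVS  r2←0x05
5: ✓ MOVLT  r0←0x84
6: · SUBLS

EXEC = [1,4,5]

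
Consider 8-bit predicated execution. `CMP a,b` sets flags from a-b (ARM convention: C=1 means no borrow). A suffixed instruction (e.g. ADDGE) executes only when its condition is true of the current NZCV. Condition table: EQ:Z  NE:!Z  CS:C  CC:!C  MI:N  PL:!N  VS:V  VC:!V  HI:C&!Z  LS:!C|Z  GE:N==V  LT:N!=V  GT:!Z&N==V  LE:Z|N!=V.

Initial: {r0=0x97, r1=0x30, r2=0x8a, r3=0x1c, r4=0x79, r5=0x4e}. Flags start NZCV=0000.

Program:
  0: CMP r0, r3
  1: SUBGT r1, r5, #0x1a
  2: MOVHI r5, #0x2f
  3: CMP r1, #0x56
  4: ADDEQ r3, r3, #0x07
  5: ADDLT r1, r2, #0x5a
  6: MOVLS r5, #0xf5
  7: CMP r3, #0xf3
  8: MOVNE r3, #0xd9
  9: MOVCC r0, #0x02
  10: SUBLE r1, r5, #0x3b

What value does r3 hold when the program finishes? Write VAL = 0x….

VAL = 0xd9

[0] flags=0011 → (cmp)
[1] flags=0011 GT?F → skip
[2] flags=0011 HI?T → r5=0x2f
[3] flags=1000 → (cmp)
[4] flags=1000 EQ?F → skip
[5] flags=1000 LT?T → r1=0xe4
[6] flags=1000 LS?T → r5=0xf5
[7] flags=0000 → (cmp)
[8] flags=0000 NE?T → r3=0xd9
[9] flags=0000 CC?T → r0=0x02
[10] flags=0000 LE?F → skip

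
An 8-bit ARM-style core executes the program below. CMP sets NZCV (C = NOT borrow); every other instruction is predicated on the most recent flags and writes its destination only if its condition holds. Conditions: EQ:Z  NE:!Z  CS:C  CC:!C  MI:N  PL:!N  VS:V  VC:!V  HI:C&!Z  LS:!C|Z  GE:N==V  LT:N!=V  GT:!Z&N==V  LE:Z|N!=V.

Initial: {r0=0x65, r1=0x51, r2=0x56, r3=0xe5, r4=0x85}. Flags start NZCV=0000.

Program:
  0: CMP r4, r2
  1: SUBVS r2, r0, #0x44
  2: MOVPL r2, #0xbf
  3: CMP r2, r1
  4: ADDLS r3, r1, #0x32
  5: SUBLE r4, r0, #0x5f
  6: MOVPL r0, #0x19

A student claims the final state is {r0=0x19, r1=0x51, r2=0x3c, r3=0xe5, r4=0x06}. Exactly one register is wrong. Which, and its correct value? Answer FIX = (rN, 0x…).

[0] flags=0011 → (cmp)
[1] flags=0011 VS?T → r2=0x21
[2] flags=0011 PL?T → r2=0xbf
[3] flags=0011 → (cmp)
[4] flags=0011 LS?F → skip
[5] flags=0011 LE?T → r4=0x06
[6] flags=0011 PL?T → r0=0x19

FIX = (r2, 0xbf)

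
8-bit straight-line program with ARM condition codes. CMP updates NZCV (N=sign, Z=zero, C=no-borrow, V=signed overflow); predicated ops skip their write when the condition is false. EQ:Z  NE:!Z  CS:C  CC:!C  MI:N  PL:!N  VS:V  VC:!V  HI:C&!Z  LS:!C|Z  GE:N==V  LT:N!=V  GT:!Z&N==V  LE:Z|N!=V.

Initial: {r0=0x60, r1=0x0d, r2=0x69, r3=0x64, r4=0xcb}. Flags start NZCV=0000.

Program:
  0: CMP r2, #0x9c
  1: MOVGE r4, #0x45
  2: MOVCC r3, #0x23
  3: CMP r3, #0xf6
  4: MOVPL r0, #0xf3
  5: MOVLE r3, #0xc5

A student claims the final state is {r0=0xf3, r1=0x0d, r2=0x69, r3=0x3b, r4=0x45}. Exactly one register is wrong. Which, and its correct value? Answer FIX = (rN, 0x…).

FIX = (r3, 0x23)

[0] flags=1001 → (cmp)
[1] flags=1001 GE?T → r4=0x45
[2] flags=1001 CC?T → r3=0x23
[3] flags=0000 → (cmp)
[4] flags=0000 PL?T → r0=0xf3
[5] flags=0000 LE?F → skip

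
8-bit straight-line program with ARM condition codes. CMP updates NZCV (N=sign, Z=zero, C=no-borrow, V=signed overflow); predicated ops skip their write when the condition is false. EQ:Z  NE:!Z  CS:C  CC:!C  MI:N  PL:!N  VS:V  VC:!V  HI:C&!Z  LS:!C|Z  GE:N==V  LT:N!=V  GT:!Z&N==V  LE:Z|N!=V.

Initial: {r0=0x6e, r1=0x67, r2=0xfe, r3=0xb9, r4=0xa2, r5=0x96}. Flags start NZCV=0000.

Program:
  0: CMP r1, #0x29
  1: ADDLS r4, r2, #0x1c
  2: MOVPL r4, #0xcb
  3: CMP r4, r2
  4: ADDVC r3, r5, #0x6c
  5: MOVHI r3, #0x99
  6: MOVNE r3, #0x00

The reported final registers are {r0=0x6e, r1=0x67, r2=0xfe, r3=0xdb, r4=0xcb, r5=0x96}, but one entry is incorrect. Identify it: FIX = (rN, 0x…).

0: ✓ CMP  NZCV=0010
1: · ADDLS
2: ✓ MOVPL  r4←0xcb
3: ✓ CMP  NZCV=1000
4: ✓ ADDVC  r3←0x02
5: · MOVHI
6: ✓ MOVNE  r3←0x00

FIX = (r3, 0x00)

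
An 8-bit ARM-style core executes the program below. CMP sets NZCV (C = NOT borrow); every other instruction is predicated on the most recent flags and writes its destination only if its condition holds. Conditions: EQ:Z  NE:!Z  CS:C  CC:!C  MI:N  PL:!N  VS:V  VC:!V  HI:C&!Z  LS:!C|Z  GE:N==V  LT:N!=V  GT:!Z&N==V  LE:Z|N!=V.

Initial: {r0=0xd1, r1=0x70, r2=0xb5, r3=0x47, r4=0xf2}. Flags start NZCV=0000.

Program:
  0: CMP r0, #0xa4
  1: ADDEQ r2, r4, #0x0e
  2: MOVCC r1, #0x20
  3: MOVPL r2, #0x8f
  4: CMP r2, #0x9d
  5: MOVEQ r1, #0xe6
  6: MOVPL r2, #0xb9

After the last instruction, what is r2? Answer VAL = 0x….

VAL = 0x8f

0: ✓ CMP  NZCV=0010
1: · ADDEQ
2: · MOVCC
3: ✓ MOVPL  r2←0x8f
4: ✓ CMP  NZCV=1000
5: · MOVEQ
6: · MOVPL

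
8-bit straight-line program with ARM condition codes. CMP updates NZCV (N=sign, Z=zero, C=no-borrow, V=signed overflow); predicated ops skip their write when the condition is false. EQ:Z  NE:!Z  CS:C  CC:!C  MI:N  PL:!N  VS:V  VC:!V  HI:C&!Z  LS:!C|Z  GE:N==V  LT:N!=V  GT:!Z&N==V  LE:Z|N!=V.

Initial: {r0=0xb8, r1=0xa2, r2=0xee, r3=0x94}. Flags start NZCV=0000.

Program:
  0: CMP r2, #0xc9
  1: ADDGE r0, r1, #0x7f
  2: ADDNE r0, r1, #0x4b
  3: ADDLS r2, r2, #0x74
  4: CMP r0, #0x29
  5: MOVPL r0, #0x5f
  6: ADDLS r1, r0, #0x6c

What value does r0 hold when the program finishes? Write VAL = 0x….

[0] flags=0010 → (cmp)
[1] flags=0010 GE?T → r0=0x21
[2] flags=0010 NE?T → r0=0xed
[3] flags=0010 LS?F → skip
[4] flags=1010 → (cmp)
[5] flags=1010 PL?F → skip
[6] flags=1010 LS?F → skip

VAL = 0xed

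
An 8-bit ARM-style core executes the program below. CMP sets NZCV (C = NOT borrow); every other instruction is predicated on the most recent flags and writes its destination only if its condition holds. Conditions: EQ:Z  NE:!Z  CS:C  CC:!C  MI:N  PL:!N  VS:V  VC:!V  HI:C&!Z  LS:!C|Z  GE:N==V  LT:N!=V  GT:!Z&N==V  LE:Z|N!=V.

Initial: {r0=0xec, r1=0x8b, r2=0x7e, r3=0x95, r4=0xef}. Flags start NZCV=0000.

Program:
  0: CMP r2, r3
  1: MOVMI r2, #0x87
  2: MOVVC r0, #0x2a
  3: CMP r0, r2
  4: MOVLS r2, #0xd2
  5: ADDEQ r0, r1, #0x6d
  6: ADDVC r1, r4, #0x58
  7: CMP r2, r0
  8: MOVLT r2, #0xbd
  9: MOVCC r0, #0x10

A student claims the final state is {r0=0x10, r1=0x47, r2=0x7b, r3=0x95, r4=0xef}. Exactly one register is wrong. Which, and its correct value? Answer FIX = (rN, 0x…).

[0] flags=1001 → (cmp)
[1] flags=1001 MI?T → r2=0x87
[2] flags=1001 VC?F → skip
[3] flags=0010 → (cmp)
[4] flags=0010 LS?F → skip
[5] flags=0010 EQ?F → skip
[6] flags=0010 VC?T → r1=0x47
[7] flags=1000 → (cmp)
[8] flags=1000 LT?T → r2=0xbd
[9] flags=1000 CC?T → r0=0x10

FIX = (r2, 0xbd)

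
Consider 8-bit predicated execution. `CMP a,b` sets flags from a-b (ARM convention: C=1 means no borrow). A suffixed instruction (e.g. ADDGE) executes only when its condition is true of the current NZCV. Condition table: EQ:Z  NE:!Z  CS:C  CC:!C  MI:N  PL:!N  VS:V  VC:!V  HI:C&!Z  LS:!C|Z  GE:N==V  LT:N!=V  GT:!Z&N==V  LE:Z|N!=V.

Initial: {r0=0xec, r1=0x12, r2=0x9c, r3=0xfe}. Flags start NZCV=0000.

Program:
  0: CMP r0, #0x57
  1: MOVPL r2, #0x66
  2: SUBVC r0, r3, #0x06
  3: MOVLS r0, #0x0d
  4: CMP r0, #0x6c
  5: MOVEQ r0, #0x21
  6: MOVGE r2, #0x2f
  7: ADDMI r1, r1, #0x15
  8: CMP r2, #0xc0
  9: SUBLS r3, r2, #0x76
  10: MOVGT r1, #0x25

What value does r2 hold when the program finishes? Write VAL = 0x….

VAL = 0x9c

[0] flags=1010 → (cmp)
[1] flags=1010 PL?F → skip
[2] flags=1010 VC?T → r0=0xf8
[3] flags=1010 LS?F → skip
[4] flags=1010 → (cmp)
[5] flags=1010 EQ?F → skip
[6] flags=1010 GE?F → skip
[7] flags=1010 MI?T → r1=0x27
[8] flags=1000 → (cmp)
[9] flags=1000 LS?T → r3=0x26
[10] flags=1000 GT?F → skip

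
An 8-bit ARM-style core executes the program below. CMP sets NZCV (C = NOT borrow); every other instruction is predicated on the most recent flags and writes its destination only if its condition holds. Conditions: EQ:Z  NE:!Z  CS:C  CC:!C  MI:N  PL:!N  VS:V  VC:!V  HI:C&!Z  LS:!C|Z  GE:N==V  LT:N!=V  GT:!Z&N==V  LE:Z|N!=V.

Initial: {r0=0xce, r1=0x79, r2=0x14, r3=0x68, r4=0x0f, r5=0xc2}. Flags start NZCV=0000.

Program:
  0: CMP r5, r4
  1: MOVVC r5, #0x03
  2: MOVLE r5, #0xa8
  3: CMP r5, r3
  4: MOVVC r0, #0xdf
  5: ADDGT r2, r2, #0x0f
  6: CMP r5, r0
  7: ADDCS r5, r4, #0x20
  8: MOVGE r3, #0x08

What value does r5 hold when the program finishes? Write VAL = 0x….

VAL = 0xa8

0: ✓ CMP  NZCV=1010
1: ✓ MOVVC  r5←0x03
2: ✓ MOVLE  r5←0xa8
3: ✓ CMP  NZCV=0011
4: · MOVVC
5: · ADDGT
6: ✓ CMP  NZCV=1000
7: · ADDCS
8: · MOVGE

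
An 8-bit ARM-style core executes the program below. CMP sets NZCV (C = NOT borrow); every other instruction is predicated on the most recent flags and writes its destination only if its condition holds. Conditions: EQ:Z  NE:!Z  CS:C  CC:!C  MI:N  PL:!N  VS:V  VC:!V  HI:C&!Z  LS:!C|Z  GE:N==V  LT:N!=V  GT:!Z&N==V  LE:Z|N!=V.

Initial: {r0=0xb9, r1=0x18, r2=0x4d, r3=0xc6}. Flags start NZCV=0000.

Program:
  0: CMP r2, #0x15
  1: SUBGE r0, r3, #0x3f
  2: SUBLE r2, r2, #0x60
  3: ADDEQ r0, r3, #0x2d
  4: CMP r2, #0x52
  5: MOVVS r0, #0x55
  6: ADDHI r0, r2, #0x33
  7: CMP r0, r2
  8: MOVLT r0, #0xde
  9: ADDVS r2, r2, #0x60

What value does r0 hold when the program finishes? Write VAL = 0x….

[0] flags=0010 → (cmp)
[1] flags=0010 GE?T → r0=0x87
[2] flags=0010 LE?F → skip
[3] flags=0010 EQ?F → skip
[4] flags=1000 → (cmp)
[5] flags=1000 VS?F → skip
[6] flags=1000 HI?F → skip
[7] flags=0011 → (cmp)
[8] flags=0011 LT?T → r0=0xde
[9] flags=0011 VS?T → r2=0xad

VAL = 0xde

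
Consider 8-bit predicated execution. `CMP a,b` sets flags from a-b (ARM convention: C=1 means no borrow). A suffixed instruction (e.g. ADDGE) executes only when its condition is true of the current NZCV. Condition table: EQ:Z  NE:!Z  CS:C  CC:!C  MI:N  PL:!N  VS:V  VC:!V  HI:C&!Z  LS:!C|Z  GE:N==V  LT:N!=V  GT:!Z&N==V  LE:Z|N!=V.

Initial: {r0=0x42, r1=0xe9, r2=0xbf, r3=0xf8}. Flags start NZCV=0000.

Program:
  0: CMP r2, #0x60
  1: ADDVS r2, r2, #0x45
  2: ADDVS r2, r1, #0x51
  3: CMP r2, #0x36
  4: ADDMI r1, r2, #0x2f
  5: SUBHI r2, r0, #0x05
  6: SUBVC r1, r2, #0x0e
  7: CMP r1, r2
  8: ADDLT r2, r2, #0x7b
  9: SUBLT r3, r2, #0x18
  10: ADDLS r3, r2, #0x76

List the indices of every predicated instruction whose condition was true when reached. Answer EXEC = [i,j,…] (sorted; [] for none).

[0] flags=0011 → (cmp)
[1] flags=0011 VS?T → r2=0x04
[2] flags=0011 VS?T → r2=0x3a
[3] flags=0010 → (cmp)
[4] flags=0010 MI?F → skip
[5] flags=0010 HI?T → r2=0x3d
[6] flags=0010 VC?T → r1=0x2f
[7] flags=1000 → (cmp)
[8] flags=1000 LT?T → r2=0xb8
[9] flags=1000 LT?T → r3=0xa0
[10] flags=1000 LS?T → r3=0x2e

EXEC = [1,2,5,6,8,9,10]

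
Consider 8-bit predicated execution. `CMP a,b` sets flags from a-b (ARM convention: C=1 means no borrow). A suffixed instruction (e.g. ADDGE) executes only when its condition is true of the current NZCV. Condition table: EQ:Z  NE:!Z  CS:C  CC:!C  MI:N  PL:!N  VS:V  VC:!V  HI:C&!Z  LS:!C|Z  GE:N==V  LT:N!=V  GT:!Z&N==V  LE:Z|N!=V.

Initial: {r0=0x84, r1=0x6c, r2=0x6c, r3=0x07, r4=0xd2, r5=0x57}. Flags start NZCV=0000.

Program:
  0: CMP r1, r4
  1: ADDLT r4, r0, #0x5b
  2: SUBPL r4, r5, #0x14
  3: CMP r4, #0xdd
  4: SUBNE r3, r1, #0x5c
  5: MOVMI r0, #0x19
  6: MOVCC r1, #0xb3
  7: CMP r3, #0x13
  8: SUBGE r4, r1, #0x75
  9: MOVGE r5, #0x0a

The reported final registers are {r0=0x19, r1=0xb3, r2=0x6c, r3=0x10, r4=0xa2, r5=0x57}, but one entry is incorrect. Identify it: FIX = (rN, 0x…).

[0] flags=1001 → (cmp)
[1] flags=1001 LT?F → skip
[2] flags=1001 PL?F → skip
[3] flags=1000 → (cmp)
[4] flags=1000 NE?T → r3=0x10
[5] flags=1000 MI?T → r0=0x19
[6] flags=1000 CC?T → r1=0xb3
[7] flags=1000 → (cmp)
[8] flags=1000 GE?F → skip
[9] flags=1000 GE?F → skip

FIX = (r4, 0xd2)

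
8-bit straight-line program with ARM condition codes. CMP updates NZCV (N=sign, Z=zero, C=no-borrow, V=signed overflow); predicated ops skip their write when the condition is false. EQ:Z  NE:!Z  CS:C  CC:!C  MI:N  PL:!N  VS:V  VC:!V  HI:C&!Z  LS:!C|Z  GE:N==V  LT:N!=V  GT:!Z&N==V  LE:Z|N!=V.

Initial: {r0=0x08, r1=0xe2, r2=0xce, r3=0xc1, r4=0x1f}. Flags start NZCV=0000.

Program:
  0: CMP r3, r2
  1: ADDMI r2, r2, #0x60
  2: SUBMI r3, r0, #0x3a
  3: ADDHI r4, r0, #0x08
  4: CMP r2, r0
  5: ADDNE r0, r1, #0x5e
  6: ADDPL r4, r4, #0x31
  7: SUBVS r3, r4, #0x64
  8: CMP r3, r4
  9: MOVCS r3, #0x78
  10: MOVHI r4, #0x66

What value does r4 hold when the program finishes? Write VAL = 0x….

[0] flags=1000 → (cmp)
[1] flags=1000 MI?T → r2=0x2e
[2] flags=1000 MI?T → r3=0xce
[3] flags=1000 HI?F → skip
[4] flags=0010 → (cmp)
[5] flags=0010 NE?T → r0=0x40
[6] flags=0010 PL?T → r4=0x50
[7] flags=0010 VS?F → skip
[8] flags=0011 → (cmp)
[9] flags=0011 CS?T → r3=0x78
[10] flags=0011 HI?T → r4=0x66

VAL = 0x66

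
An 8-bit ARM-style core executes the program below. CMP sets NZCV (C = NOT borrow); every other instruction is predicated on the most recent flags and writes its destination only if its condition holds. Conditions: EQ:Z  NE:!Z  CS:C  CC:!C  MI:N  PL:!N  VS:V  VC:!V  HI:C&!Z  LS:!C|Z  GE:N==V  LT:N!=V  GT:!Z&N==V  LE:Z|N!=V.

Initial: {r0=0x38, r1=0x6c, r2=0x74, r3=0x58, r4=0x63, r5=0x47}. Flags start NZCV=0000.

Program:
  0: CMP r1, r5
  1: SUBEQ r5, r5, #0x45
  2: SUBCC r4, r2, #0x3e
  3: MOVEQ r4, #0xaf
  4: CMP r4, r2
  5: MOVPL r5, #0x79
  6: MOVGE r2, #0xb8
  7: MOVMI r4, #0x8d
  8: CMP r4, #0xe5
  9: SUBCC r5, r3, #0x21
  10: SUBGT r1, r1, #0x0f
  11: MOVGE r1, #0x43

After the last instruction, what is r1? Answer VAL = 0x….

[0] flags=0010 → (cmp)
[1] flags=0010 EQ?F → skip
[2] flags=0010 CC?F → skip
[3] flags=0010 EQ?F → skip
[4] flags=1000 → (cmp)
[5] flags=1000 PL?F → skip
[6] flags=1000 GE?F → skip
[7] flags=1000 MI?T → r4=0x8d
[8] flags=1000 → (cmp)
[9] flags=1000 CC?T → r5=0x37
[10] flags=1000 GT?F → skip
[11] flags=1000 GE?F → skip

VAL = 0x6c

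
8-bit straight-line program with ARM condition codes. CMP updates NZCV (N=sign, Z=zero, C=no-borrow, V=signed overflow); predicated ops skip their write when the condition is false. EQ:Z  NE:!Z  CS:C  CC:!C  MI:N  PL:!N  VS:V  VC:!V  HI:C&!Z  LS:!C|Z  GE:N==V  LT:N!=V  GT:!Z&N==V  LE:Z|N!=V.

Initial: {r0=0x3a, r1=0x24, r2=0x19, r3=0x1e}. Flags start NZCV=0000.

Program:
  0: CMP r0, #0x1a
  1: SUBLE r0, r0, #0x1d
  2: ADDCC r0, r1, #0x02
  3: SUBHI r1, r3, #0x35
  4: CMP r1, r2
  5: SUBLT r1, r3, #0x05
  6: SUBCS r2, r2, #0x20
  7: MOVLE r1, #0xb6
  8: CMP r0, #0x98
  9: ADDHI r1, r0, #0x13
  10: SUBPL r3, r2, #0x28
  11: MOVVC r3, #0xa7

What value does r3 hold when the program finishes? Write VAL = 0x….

0: ✓ CMP  NZCV=0010
1: · SUBLE
2: · ADDCC
3: ✓ SUBHI  r1←0xe9
4: ✓ CMP  NZCV=1010
5: ✓ SUBLT  r1←0x19
6: ✓ SUBCS  r2←0xf9
7: ✓ MOVLE  r1←0xb6
8: ✓ CMP  NZCV=1001
9: · ADDHI
10: · SUBPL
11: · MOVVC

VAL = 0x1e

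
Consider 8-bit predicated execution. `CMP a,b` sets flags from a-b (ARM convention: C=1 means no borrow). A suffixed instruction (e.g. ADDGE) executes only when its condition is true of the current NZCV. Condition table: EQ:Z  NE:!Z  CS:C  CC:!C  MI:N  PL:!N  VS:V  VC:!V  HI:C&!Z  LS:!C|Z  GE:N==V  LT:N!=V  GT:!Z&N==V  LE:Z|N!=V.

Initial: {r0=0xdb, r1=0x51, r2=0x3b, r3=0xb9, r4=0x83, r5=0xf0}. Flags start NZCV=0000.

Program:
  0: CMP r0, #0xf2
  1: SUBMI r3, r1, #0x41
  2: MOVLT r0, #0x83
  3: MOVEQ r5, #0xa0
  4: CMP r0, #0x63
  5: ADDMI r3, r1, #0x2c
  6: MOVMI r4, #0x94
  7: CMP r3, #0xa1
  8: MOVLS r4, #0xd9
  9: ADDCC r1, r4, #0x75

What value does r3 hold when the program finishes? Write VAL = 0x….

[0] flags=1000 → (cmp)
[1] flags=1000 MI?T → r3=0x10
[2] flags=1000 LT?T → r0=0x83
[3] flags=1000 EQ?F → skip
[4] flags=0011 → (cmp)
[5] flags=0011 MI?F → skip
[6] flags=0011 MI?F → skip
[7] flags=0000 → (cmp)
[8] flags=0000 LS?T → r4=0xd9
[9] flags=0000 CC?T → r1=0x4e

VAL = 0x10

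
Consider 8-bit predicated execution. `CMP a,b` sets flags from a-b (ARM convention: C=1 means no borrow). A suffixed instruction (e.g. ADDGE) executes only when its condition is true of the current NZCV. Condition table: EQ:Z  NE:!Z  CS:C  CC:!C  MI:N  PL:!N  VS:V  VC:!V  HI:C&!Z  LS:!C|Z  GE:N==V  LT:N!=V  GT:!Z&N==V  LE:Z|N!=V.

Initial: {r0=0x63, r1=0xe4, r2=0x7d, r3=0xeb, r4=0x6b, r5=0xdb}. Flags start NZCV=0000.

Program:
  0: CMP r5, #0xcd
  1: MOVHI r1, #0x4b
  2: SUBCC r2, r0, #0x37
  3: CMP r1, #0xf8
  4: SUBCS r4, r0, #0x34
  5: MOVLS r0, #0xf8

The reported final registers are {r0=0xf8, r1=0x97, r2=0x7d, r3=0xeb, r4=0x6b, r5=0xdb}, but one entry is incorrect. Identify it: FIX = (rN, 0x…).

FIX = (r1, 0x4b)

[0] flags=0010 → (cmp)
[1] flags=0010 HI?T → r1=0x4b
[2] flags=0010 CC?F → skip
[3] flags=0000 → (cmp)
[4] flags=0000 CS?F → skip
[5] flags=0000 LS?T → r0=0xf8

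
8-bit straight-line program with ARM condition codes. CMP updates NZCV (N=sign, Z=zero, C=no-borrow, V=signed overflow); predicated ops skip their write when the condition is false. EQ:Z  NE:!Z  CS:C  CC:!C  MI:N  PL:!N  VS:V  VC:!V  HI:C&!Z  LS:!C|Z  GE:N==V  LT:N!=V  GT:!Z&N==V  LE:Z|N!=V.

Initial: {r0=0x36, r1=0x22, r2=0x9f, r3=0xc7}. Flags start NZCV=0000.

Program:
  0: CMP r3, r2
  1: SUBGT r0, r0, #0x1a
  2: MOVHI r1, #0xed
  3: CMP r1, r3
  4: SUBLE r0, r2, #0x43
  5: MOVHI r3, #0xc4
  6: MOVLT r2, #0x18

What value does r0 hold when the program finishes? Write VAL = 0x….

[0] flags=0010 → (cmp)
[1] flags=0010 GT?T → r0=0x1c
[2] flags=0010 HI?T → r1=0xed
[3] flags=0010 → (cmp)
[4] flags=0010 LE?F → skip
[5] flags=0010 HI?T → r3=0xc4
[6] flags=0010 LT?F → skip

VAL = 0x1c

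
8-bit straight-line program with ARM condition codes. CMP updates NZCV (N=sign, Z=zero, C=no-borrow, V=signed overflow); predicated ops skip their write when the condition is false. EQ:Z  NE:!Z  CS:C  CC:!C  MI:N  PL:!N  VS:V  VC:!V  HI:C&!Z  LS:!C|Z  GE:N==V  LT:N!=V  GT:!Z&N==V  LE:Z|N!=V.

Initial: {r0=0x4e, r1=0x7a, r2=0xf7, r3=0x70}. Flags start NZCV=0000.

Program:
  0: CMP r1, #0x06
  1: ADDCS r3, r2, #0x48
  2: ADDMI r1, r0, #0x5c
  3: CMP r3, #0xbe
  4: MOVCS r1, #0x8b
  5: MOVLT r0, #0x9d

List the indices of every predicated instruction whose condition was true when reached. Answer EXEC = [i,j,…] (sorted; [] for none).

0: ✓ CMP  NZCV=0010
1: ✓ ADDCS  r3←0x3f
2: · ADDMI
3: ✓ CMP  NZCV=1001
4: · MOVCS
5: · MOVLT

EXEC = [1]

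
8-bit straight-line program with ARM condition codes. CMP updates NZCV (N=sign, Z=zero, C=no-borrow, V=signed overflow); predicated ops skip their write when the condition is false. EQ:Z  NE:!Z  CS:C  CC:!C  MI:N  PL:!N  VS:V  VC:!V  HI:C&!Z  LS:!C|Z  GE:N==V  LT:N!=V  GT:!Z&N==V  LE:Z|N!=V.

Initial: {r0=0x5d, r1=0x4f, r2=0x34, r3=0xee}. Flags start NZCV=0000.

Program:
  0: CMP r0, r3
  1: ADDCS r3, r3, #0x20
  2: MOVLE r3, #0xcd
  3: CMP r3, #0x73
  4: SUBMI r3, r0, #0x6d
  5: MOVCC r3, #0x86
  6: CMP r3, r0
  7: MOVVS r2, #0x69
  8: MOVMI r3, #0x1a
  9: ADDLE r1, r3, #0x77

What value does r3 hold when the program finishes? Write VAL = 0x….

VAL = 0x1a

0: ✓ CMP  NZCV=0000
1: · ADDCS
2: · MOVLE
3: ✓ CMP  NZCV=0011
4: · SUBMI
5: · MOVCC
6: ✓ CMP  NZCV=1010
7: · MOVVS
8: ✓ MOVMI  r3←0x1a
9: ✓ ADDLE  r1←0x91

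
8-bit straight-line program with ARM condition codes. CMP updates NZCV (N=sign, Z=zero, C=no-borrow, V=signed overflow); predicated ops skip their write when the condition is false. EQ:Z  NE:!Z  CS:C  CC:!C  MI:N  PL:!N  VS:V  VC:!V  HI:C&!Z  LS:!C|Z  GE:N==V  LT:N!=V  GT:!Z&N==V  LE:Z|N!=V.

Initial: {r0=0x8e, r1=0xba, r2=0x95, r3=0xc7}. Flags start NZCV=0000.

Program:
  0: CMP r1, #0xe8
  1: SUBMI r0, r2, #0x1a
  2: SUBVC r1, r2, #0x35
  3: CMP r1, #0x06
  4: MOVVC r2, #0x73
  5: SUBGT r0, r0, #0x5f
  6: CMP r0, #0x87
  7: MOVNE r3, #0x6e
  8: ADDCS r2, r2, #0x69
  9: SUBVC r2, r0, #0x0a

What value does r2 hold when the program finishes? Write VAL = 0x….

[0] flags=1000 → (cmp)
[1] flags=1000 MI?T → r0=0x7b
[2] flags=1000 VC?T → r1=0x60
[3] flags=0010 → (cmp)
[4] flags=0010 VC?T → r2=0x73
[5] flags=0010 GT?T → r0=0x1c
[6] flags=1001 → (cmp)
[7] flags=1001 NE?T → r3=0x6e
[8] flags=1001 CS?F → skip
[9] flags=1001 VC?F → skip

VAL = 0x73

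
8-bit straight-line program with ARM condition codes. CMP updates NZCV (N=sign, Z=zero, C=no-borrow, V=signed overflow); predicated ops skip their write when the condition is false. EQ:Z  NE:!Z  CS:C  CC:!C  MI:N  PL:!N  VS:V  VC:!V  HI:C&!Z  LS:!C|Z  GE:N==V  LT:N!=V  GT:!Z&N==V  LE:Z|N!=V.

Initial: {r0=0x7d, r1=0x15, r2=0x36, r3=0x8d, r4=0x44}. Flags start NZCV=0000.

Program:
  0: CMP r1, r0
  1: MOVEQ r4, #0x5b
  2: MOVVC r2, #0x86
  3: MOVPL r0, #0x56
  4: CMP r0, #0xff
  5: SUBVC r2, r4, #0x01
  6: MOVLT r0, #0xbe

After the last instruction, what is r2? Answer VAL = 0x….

VAL = 0x43

[0] flags=1000 → (cmp)
[1] flags=1000 EQ?F → skip
[2] flags=1000 VC?T → r2=0x86
[3] flags=1000 PL?F → skip
[4] flags=0000 → (cmp)
[5] flags=0000 VC?T → r2=0x43
[6] flags=0000 LT?F → skip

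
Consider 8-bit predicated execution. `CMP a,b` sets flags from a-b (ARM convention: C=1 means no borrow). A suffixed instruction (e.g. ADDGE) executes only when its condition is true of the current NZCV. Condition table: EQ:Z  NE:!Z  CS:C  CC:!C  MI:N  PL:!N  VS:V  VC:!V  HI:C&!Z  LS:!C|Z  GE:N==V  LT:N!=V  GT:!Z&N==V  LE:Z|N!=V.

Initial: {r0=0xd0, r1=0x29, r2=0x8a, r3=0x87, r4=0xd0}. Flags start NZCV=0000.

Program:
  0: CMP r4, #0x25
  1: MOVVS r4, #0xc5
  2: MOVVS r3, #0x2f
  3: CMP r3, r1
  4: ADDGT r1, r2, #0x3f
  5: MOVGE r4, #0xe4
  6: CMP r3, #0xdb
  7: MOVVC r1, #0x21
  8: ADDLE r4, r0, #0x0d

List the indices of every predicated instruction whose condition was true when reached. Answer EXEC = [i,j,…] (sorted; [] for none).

[0] flags=1010 → (cmp)
[1] flags=1010 VS?F → skip
[2] flags=1010 VS?F → skip
[3] flags=0011 → (cmp)
[4] flags=0011 GT?F → skip
[5] flags=0011 GE?F → skip
[6] flags=1000 → (cmp)
[7] flags=1000 VC?T → r1=0x21
[8] flags=1000 LE?T → r4=0xdd

EXEC = [7,8]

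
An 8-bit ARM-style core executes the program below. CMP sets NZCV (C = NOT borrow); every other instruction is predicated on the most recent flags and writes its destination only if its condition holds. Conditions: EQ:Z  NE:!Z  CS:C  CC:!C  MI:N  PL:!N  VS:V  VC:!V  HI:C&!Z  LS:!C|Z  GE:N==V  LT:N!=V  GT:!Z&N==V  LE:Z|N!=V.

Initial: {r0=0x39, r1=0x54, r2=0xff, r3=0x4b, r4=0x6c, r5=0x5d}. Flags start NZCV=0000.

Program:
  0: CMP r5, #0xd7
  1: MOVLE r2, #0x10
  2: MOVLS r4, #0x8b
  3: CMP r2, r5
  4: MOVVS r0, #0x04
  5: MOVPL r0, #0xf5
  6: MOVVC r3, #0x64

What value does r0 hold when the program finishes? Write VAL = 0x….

VAL = 0x39

[0] flags=1001 → (cmp)
[1] flags=1001 LE?F → skip
[2] flags=1001 LS?T → r4=0x8b
[3] flags=1010 → (cmp)
[4] flags=1010 VS?F → skip
[5] flags=1010 PL?F → skip
[6] flags=1010 VC?T → r3=0x64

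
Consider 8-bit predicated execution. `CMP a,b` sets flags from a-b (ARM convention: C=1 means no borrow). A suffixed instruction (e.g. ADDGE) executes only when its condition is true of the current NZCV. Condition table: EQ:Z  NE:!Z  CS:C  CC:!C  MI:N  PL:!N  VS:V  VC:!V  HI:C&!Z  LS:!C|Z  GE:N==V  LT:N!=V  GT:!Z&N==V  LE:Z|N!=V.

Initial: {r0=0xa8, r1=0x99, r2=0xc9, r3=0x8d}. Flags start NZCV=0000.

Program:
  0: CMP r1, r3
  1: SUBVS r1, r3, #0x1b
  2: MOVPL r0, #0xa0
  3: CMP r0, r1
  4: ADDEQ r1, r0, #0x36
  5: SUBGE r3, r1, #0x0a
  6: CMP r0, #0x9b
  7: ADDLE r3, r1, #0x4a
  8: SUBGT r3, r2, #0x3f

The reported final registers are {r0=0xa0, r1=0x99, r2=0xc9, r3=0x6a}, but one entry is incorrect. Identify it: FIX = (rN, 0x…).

0: ✓ CMP  NZCV=0010
1: · SUBVS
2: ✓ MOVPL  r0←0xa0
3: ✓ CMP  NZCV=0010
4: · ADDEQ
5: ✓ SUBGE  r3←0x8f
6: ✓ CMP  NZCV=0010
7: · ADDLE
8: ✓ SUBGT  r3←0x8a

FIX = (r3, 0x8a)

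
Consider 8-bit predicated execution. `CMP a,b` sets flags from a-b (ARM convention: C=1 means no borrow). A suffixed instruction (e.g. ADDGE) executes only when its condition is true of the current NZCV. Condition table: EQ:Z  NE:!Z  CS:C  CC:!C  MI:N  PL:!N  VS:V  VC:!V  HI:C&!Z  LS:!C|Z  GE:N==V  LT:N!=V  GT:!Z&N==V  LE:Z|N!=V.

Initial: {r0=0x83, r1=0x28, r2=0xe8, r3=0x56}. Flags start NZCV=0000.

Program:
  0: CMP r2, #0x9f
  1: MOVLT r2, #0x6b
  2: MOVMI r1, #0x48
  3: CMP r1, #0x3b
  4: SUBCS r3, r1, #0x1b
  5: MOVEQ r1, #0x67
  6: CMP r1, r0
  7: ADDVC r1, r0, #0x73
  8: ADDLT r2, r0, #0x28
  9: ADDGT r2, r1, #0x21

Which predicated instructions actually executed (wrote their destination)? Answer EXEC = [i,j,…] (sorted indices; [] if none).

EXEC = [9]

[0] flags=0010 → (cmp)
[1] flags=0010 LT?F → skip
[2] flags=0010 MI?F → skip
[3] flags=1000 → (cmp)
[4] flags=1000 CS?F → skip
[5] flags=1000 EQ?F → skip
[6] flags=1001 → (cmp)
[7] flags=1001 VC?F → skip
[8] flags=1001 LT?F → skip
[9] flags=1001 GT?T → r2=0x49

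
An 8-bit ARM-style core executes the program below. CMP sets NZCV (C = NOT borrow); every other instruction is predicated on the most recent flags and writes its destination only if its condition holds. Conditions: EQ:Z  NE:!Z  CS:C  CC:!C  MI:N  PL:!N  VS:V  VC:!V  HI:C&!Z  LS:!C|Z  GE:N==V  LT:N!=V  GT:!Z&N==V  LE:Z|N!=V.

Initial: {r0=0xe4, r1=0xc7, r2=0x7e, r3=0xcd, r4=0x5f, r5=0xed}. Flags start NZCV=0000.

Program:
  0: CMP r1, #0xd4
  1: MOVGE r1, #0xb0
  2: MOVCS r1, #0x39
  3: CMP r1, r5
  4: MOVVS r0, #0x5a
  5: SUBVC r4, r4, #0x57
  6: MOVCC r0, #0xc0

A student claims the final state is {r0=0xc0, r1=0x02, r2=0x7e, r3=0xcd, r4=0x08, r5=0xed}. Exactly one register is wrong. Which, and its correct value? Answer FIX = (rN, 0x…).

FIX = (r1, 0xc7)

0: ✓ CMP  NZCV=1000
1: · MOVGE
2: · MOVCS
3: ✓ CMP  NZCV=1000
4: · MOVVS
5: ✓ SUBVC  r4←0x08
6: ✓ MOVCC  r0←0xc0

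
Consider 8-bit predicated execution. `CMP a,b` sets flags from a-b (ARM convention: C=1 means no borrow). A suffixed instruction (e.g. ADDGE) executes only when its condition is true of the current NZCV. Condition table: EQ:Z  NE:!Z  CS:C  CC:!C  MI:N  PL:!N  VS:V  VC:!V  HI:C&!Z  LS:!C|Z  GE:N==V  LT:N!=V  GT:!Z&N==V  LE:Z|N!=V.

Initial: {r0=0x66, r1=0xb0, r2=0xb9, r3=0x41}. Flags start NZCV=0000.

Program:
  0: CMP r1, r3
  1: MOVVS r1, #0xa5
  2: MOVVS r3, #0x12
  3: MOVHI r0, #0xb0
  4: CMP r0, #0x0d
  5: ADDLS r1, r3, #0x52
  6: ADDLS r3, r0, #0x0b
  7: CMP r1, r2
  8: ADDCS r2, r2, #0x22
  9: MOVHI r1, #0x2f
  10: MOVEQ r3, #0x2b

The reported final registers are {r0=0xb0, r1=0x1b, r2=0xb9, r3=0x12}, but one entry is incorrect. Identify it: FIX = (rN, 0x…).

[0] flags=0011 → (cmp)
[1] flags=0011 VS?T → r1=0xa5
[2] flags=0011 VS?T → r3=0x12
[3] flags=0011 HI?T → r0=0xb0
[4] flags=1010 → (cmp)
[5] flags=1010 LS?F → skip
[6] flags=1010 LS?F → skip
[7] flags=1000 → (cmp)
[8] flags=1000 CS?F → skip
[9] flags=1000 HI?F → skip
[10] flags=1000 EQ?F → skip

FIX = (r1, 0xa5)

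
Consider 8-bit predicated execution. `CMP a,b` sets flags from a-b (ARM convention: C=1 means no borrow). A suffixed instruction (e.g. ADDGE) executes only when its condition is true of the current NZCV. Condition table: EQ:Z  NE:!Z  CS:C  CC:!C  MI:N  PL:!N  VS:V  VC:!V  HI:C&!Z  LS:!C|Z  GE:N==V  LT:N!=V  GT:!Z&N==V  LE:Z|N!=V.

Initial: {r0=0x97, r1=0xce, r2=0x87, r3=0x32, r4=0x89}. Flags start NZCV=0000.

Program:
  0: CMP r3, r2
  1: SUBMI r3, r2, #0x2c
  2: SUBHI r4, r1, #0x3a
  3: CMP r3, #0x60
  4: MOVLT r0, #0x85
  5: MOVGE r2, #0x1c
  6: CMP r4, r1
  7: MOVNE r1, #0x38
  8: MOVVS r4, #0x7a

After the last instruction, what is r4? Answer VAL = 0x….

0: ✓ CMP  NZCV=1001
1: ✓ SUBMI  r3←0x5b
2: · SUBHI
3: ✓ CMP  NZCV=1000
4: ✓ MOVLT  r0←0x85
5: · MOVGE
6: ✓ CMP  NZCV=1000
7: ✓ MOVNE  r1←0x38
8: · MOVVS

VAL = 0x89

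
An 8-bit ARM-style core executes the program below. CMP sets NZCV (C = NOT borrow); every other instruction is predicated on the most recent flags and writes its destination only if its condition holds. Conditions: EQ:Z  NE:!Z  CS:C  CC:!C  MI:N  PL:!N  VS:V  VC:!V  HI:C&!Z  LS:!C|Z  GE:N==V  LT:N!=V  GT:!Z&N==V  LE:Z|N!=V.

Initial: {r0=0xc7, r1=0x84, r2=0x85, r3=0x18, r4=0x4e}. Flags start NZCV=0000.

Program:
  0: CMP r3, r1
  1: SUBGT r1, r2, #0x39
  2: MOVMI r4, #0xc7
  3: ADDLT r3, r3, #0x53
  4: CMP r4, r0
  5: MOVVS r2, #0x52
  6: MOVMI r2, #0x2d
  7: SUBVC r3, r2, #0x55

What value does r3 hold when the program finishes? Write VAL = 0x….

[0] flags=1001 → (cmp)
[1] flags=1001 GT?T → r1=0x4c
[2] flags=1001 MI?T → r4=0xc7
[3] flags=1001 LT?F → skip
[4] flags=0110 → (cmp)
[5] flags=0110 VS?F → skip
[6] flags=0110 MI?F → skip
[7] flags=0110 VC?T → r3=0x30

VAL = 0x30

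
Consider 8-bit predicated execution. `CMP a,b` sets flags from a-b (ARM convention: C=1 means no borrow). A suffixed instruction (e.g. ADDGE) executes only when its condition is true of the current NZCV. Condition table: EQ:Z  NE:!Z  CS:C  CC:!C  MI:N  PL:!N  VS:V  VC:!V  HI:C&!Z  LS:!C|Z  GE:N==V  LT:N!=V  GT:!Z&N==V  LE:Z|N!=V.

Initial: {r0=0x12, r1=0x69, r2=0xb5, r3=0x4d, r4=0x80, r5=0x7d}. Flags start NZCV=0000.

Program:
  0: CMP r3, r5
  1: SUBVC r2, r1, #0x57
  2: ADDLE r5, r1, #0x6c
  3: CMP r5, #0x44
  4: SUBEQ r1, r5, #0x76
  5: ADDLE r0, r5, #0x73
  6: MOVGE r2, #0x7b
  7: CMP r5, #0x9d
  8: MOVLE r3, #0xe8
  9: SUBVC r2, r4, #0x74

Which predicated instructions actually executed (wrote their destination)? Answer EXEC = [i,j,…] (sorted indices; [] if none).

EXEC = [1,2,5,9]

[0] flags=1000 → (cmp)
[1] flags=1000 VC?T → r2=0x12
[2] flags=1000 LE?T → r5=0xd5
[3] flags=1010 → (cmp)
[4] flags=1010 EQ?F → skip
[5] flags=1010 LE?T → r0=0x48
[6] flags=1010 GE?F → skip
[7] flags=0010 → (cmp)
[8] flags=0010 LE?F → skip
[9] flags=0010 VC?T → r2=0x0c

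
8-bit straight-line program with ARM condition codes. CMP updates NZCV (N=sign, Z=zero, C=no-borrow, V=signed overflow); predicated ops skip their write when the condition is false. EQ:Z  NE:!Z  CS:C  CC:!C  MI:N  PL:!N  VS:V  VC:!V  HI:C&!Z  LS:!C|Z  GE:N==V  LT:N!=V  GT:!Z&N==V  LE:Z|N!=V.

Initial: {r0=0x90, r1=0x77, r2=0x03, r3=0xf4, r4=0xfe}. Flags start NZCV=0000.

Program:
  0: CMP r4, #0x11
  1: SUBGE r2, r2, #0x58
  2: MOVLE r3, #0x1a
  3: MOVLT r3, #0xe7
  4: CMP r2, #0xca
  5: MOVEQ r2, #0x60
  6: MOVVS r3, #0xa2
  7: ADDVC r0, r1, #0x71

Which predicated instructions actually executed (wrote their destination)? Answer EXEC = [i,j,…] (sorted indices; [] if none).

0: ✓ CMP  NZCV=1010
1: · SUBGE
2: ✓ MOVLE  r3←0x1a
3: ✓ MOVLT  r3←0xe7
4: ✓ CMP  NZCV=0000
5: · MOVEQ
6: · MOVVS
7: ✓ ADDVC  r0←0xe8

EXEC = [2,3,7]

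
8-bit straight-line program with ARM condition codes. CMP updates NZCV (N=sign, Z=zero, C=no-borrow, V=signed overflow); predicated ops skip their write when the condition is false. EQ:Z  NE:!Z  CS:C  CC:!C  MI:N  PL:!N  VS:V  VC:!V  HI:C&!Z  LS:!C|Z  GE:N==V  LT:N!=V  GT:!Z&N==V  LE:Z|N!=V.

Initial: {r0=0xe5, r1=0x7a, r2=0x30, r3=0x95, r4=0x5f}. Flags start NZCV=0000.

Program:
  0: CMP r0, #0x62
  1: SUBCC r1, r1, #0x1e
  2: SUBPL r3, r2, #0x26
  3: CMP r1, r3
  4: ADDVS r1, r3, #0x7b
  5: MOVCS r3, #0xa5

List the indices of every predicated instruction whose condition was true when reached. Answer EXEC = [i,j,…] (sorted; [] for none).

0: ✓ CMP  NZCV=1010
1: · SUBCC
2: · SUBPL
3: ✓ CMP  NZCV=1001
4: ✓ ADDVS  r1←0x10
5: · MOVCS

EXEC = [4]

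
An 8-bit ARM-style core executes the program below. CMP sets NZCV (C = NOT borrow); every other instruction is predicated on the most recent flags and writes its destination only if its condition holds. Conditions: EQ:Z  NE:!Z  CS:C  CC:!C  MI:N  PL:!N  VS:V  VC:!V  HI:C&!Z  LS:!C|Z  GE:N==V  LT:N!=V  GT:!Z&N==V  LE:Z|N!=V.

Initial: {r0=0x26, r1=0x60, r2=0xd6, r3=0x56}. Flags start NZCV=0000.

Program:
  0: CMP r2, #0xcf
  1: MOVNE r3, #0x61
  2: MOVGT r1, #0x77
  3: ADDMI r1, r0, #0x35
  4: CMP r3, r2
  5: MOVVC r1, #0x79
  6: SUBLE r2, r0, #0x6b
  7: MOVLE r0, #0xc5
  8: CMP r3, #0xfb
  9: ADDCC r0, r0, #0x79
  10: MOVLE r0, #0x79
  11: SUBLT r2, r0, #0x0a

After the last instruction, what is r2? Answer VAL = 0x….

VAL = 0xd6

0: ✓ CMP  NZCV=0010
1: ✓ MOVNE  r3←0x61
2: ✓ MOVGT  r1←0x77
3: · ADDMI
4: ✓ CMP  NZCV=1001
5: · MOVVC
6: · SUBLE
7: · MOVLE
8: ✓ CMP  NZCV=0000
9: ✓ ADDCC  r0←0x9f
10: · MOVLE
11: · SUBLT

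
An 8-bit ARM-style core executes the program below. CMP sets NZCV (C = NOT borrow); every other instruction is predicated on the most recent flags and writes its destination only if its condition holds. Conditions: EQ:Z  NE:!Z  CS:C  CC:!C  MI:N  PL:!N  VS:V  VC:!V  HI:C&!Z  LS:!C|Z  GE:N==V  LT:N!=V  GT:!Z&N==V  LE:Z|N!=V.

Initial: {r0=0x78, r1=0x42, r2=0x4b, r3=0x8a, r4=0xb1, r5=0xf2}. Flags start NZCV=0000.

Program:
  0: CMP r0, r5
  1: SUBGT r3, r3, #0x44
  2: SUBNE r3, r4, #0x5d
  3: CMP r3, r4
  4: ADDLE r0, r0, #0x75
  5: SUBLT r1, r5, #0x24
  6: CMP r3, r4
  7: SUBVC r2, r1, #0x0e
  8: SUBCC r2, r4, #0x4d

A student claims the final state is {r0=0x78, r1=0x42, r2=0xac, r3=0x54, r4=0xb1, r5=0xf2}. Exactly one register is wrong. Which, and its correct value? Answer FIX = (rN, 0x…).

[0] flags=1001 → (cmp)
[1] flags=1001 GT?T → r3=0x46
[2] flags=1001 NE?T → r3=0x54
[3] flags=1001 → (cmp)
[4] flags=1001 LE?F → skip
[5] flags=1001 LT?F → skip
[6] flags=1001 → (cmp)
[7] flags=1001 VC?F → skip
[8] flags=1001 CC?T → r2=0x64

FIX = (r2, 0x64)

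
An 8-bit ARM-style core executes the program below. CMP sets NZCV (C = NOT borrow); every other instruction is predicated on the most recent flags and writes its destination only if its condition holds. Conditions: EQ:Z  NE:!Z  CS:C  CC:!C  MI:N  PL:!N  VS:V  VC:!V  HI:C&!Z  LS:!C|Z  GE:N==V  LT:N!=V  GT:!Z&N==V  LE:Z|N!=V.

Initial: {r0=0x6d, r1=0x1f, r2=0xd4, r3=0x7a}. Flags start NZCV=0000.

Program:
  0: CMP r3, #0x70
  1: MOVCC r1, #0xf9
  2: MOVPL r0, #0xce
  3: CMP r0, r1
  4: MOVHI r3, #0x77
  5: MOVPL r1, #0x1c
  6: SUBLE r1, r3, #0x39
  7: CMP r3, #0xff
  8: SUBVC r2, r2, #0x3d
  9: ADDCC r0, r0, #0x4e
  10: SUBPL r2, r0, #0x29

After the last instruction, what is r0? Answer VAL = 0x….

VAL = 0x1c

0: ✓ CMP  NZCV=0010
1: · MOVCC
2: ✓ MOVPL  r0←0xce
3: ✓ CMP  NZCV=1010
4: ✓ MOVHI  r3←0x77
5: · MOVPL
6: ✓ SUBLE  r1←0x3e
7: ✓ CMP  NZCV=0000
8: ✓ SUBVC  r2←0x97
9: ✓ ADDCC  r0←0x1c
10: ✓ SUBPL  r2←0xf3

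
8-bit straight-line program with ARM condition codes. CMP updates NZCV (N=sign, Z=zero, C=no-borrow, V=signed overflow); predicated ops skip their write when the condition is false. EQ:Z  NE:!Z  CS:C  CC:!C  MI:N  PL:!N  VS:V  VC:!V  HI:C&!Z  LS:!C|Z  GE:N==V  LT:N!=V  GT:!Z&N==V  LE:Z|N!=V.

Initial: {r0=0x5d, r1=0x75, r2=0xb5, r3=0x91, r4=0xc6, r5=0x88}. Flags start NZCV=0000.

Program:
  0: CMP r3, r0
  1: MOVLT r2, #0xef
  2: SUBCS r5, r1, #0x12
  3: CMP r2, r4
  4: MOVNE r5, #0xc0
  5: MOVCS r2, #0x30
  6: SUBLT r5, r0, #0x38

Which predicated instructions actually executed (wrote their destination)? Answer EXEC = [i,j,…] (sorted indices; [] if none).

0: ✓ CMP  NZCV=0011
1: ✓ MOVLT  r2←0xef
2: ✓ SUBCS  r5←0x63
3: ✓ CMP  NZCV=0010
4: ✓ MOVNE  r5←0xc0
5: ✓ MOVCS  r2←0x30
6: · SUBLT

EXEC = [1,2,4,5]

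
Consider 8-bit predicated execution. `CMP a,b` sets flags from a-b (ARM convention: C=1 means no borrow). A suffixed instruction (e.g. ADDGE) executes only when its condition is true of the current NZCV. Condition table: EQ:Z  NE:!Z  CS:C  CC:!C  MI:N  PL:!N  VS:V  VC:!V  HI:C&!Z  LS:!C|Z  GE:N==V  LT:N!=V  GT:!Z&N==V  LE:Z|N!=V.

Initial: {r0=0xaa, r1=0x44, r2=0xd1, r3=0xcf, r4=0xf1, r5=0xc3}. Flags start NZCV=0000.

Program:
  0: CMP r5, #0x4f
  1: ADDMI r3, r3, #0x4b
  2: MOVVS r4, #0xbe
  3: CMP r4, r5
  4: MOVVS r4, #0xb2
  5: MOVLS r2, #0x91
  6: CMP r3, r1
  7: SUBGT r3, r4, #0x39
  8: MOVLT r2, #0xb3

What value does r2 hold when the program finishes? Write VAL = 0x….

VAL = 0xb3

0: ✓ CMP  NZCV=0011
1: · ADDMI
2: ✓ MOVVS  r4←0xbe
3: ✓ CMP  NZCV=1000
4: · MOVVS
5: ✓ MOVLS  r2←0x91
6: ✓ CMP  NZCV=1010
7: · SUBGT
8: ✓ MOVLT  r2←0xb3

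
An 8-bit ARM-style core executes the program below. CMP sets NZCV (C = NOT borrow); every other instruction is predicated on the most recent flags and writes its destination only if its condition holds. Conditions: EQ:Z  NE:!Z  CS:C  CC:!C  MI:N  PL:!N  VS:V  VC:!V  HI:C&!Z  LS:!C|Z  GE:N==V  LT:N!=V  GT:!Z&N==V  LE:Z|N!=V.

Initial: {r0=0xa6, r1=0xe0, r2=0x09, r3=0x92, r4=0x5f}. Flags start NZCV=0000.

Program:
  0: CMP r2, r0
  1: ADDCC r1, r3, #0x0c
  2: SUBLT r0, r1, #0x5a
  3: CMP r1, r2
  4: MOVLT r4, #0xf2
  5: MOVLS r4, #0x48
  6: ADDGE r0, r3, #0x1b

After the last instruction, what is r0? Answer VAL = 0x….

[0] flags=0000 → (cmp)
[1] flags=0000 CC?T → r1=0x9e
[2] flags=0000 LT?F → skip
[3] flags=1010 → (cmp)
[4] flags=1010 LT?T → r4=0xf2
[5] flags=1010 LS?F → skip
[6] flags=1010 GE?F → skip

VAL = 0xa6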